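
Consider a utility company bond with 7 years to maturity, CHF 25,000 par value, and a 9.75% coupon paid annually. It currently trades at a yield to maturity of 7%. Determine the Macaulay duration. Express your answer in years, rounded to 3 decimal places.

5.504 years

Periodic yield y = 0.07. Discount each cash flow and weight by its year:
  t   CF        PV=CF/(1+0.07)^t    t·PV
  1     2,437.50     2,278.0374     2,278.0374
  2     2,437.50     2,129.0069     4,258.0138
  3     2,437.50     1,989.7261     5,969.1782
  4     2,437.50     1,859.5571     7,438.2283
  5     2,437.50     1,737.9038     8,689.5191
  6     2,437.50     1,624.2092     9,745.2550
  7    27,437.50    17,086.6960   119,606.8723
  Σ                 28,705.1365   157,985.1041
Price P = Σ PV = 28,705.1365.
Macaulay duration = Σ(t·PV) / P = 157,985.1041 / 28,705.1365 = 5.50372 years.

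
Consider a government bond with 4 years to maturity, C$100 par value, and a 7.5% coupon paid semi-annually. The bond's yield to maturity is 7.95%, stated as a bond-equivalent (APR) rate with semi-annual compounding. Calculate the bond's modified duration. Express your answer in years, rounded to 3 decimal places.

Periodic yield y = 0.03975. First find Macaulay duration:
  t   CF        PV=CF/(1+0.03975)^t    t·PV
  1         3.75         3.6066         3.6066
  2         3.75         3.4688         6.9375
  3         3.75         3.3361        10.0084
  4         3.75         3.2086        12.8344
  5         3.75         3.0859        15.4297
  6         3.75         2.9680        17.8077
  7         3.75         2.8545        19.9814
  8       103.75        75.9551       607.6404
  Σ                     98.4836       694.2462
P = 98.4836; Macaulay duration = 694.2462 / 98.4836 = 7.04936 half-year periods = 3.52468 years.
Modified duration = D_Mac / (1 + y) = 3.52468 / 1.03975 = 3.38993 years.

3.390 years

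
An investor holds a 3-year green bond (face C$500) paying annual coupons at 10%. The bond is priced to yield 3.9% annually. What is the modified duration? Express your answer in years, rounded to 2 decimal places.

Periodic yield y = 0.039. First find Macaulay duration:
  t   CF        PV=CF/(1+0.039)^t    t·PV
  1        50.00        48.1232        48.1232
  2        50.00        46.3168        92.6337
  3       550.00       490.3611     1,471.0834
  Σ                    584.8012     1,611.8403
P = 584.8012; Macaulay duration = 1,611.8403 / 584.8012 = 2.75622 years.
Modified duration = D_Mac / (1 + y) = 2.75622 / 1.039 = 2.65276 years.

2.65 years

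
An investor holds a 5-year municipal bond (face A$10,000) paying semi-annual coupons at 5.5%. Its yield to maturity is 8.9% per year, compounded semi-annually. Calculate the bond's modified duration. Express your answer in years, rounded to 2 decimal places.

4.20 years

Periodic yield y = 0.0445. First find Macaulay duration:
  t   CF        PV=CF/(1+0.0445)^t    t·PV
  1       275.00       263.2839       263.2839
  2       275.00       252.0669       504.1338
  3       275.00       241.3278       723.9834
  4       275.00       231.0462       924.1850
  5       275.00       221.2027     1,106.0136
  6       275.00       211.7786     1,270.6715
  7       275.00       202.7559     1,419.2916
  8       275.00       194.1177     1,552.9416
  9       275.00       185.8475     1,672.6274
  10   10,275.00     6,648.0976    66,480.9761
  Σ                  8,651.5249    75,918.1078
P = 8,651.5249; Macaulay duration = 75,918.1078 / 8,651.5249 = 8.77511 half-year periods = 4.38756 years.
Modified duration = D_Mac / (1 + y) = 4.38756 / 1.0445 = 4.20063 years.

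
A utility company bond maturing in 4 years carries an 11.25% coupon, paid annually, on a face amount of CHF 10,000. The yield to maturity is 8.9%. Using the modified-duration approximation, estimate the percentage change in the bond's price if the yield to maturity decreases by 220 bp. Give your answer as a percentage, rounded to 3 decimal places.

Periodic yield y = 0.089. Modified duration first:
  t   CF        PV=CF/(1+0.089)^t    t·PV
  1     1,125.00     1,033.0579     1,033.0579
  2     1,125.00       948.6298     1,897.2596
  3     1,125.00       871.1017     2,613.3052
  4    11,125.00     7,910.2189    31,640.8755
  Σ                 10,763.0083    37,184.4982
P = 10,763.0083; D_Mac = 3.45484 yrs; D_mod = 3.45484/(1+0.089) = 3.17249 yrs.
ΔP/P ≈ -D_mod · Δy = -3.17249 × (-0.022) = +0.069795 = +6.9795%.

+6.979%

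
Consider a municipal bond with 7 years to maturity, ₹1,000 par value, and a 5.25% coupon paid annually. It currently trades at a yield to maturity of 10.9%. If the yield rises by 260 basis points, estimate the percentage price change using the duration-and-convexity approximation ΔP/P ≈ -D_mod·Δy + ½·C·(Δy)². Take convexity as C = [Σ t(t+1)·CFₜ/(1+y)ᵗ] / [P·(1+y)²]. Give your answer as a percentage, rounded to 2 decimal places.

-12.50%

With y = 0.109:
  t   CF        PV=CF/(1+0.109)^t    t·PV        t(t+1)·PV
  1        52.50        47.3399        47.3399          94.6799
  2        52.50        42.6871        85.3741         256.1223
  3        52.50        38.4915       115.4745         461.8978
  4        52.50        34.7083       138.8331         694.1656
  5        52.50        31.2969       156.4846         938.9075
  6        52.50        28.2208       169.3251       1,185.2755
  7     1,052.50       510.1540     3,571.0779      28,568.6230
  Σ                    732.8985     4,283.9092      32,199.6718
P = 732.8985; D_Mac = 5.84516 yrs; D_mod = 5.27066 yrs; C = 35.72272.
Duration effect: -5.27066 × (+0.026) = -0.137037
Convexity effect: 0.5 × 35.72272 × (0.026)² = +0.0120743
ΔP/P ≈ -0.137037 + 0.0120743 = -0.124963 = -12.4963%.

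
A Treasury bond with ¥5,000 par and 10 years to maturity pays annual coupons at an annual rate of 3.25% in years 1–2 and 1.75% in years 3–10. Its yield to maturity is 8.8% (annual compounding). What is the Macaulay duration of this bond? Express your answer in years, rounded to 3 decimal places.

Periodic yield y = 0.088. Discount each cash flow and weight by its year:
  t   CF        PV=CF/(1+0.088)^t    t·PV
  1       162.50       149.3566       149.3566
  2       162.50       137.2763       274.5526
  3        87.50        67.9393       203.8180
  4        87.50        62.4443       249.7770
  5        87.50        57.3936       286.9681
  6        87.50        52.7515       316.5089
  7        87.50        48.4848       339.3937
  8        87.50        44.5633       356.5060
  9        87.50        40.9589       368.6299
  10    5,087.50     2,188.8473    21,888.4732
  Σ                  2,850.0159    24,433.9840
Price P = Σ PV = 2,850.0159.
Macaulay duration = Σ(t·PV) / P = 24,433.9840 / 2,850.0159 = 8.57328 years.

8.573 years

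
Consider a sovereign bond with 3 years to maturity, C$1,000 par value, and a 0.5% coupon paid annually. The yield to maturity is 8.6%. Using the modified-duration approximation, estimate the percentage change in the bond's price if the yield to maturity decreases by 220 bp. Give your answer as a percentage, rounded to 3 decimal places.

+6.043%

Periodic yield y = 0.086. Modified duration first:
  t   CF        PV=CF/(1+0.086)^t    t·PV
  1         5.00         4.6041         4.6041
  2         5.00         4.2395         8.4789
  3     1,005.00       784.6511     2,353.9533
  Σ                    793.4946     2,367.0363
P = 793.4946; D_Mac = 2.98305 yrs; D_mod = 2.98305/(1+0.086) = 2.74683 yrs.
ΔP/P ≈ -D_mod · Δy = -2.74683 × (-0.022) = +0.060430 = +6.0430%.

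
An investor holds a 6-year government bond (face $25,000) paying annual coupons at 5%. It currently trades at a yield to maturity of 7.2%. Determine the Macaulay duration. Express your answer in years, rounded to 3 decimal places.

Periodic yield y = 0.072. Discount each cash flow and weight by its year:
  t   CF        PV=CF/(1+0.072)^t    t·PV
  1     1,250.00     1,166.0448     1,166.0448
  2     1,250.00     1,087.7283     2,175.4567
  3     1,250.00     1,014.6720     3,044.0159
  4     1,250.00       946.5223     3,786.0894
  5     1,250.00       882.9499     4,414.7497
  6    26,250.00    17,296.5942   103,779.5650
  Σ                 22,394.5115   118,365.9214
Price P = Σ PV = 22,394.5115.
Macaulay duration = Σ(t·PV) / P = 118,365.9214 / 22,394.5115 = 5.28549 years.

5.285 years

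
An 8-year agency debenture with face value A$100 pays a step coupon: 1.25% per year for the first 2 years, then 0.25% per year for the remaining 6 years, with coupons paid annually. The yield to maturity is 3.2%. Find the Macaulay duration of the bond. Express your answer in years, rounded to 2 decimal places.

7.77 years

Periodic yield y = 0.032. Discount each cash flow and weight by its year:
  t   CF        PV=CF/(1+0.032)^t    t·PV
  1         1.25         1.2112         1.2112
  2         1.25         1.1737         2.3474
  3         0.25         0.2275         0.6824
  4         0.25         0.2204         0.8816
  5         0.25         0.2136         1.0679
  6         0.25         0.2069         1.2417
  7         0.25         0.2005         1.4037
  8       100.25        77.9196       623.3569
  Σ                     81.3735       632.1928
Price P = Σ PV = 81.3735.
Macaulay duration = Σ(t·PV) / P = 632.1928 / 81.3735 = 7.76903 years.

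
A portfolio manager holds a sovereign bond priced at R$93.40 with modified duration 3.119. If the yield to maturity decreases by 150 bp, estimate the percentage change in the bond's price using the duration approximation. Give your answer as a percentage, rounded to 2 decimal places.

+4.68%

Duration approximation: ΔP/P ≈ -D_mod · Δy = -3.119 × (-0.015) = +0.046785.
As a percentage: +4.6785%.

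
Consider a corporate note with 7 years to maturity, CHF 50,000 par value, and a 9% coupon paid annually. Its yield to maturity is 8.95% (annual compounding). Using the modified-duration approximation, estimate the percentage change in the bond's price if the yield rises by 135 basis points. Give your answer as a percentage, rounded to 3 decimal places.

Periodic yield y = 0.0895. Modified duration first:
  t   CF        PV=CF/(1+0.0895)^t    t·PV
  1     4,500.00     4,130.3350     4,130.3350
  2     4,500.00     3,791.0372     7,582.0744
  3     4,500.00     3,479.6119    10,438.8358
  4     4,500.00     3,193.7695    12,775.0782
  5     4,500.00     2,931.4085    14,657.0424
  6     4,500.00     2,690.5998    16,143.5988
  7    54,500.00    29,909.2732   209,364.9126
  Σ                 50,126.0352   275,091.8772
P = 50,126.0352; D_Mac = 5.48800 yrs; D_mod = 5.48800/(1+0.0895) = 5.03718 yrs.
ΔP/P ≈ -D_mod · Δy = -5.03718 × (+0.0135) = -0.068002 = -6.8002%.

-6.800%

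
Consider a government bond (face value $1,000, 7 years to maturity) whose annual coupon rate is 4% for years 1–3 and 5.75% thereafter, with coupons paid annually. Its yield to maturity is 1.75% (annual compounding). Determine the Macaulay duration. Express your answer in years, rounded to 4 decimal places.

6.2573 years

Periodic yield y = 0.0175. Discount each cash flow and weight by its year:
  t   CF        PV=CF/(1+0.0175)^t    t·PV
  1        40.00        39.3120        39.3120
  2        40.00        38.6359        77.2718
  3        40.00        37.9714       113.9142
  4        57.50        53.6451       214.5805
  5        57.50        52.7225       263.6124
  6        57.50        51.8157       310.8942
  7     1,057.50       936.5683     6,555.9780
  Σ                  1,210.6709     7,575.5631
Price P = Σ PV = 1,210.6709.
Macaulay duration = Σ(t·PV) / P = 7,575.5631 / 1,210.6709 = 6.25733 years.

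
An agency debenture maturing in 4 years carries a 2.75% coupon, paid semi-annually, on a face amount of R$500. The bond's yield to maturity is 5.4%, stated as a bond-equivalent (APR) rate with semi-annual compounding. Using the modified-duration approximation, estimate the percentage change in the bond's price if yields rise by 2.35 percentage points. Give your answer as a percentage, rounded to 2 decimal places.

-8.70%

Periodic yield y = 0.027. Modified duration first:
  t   CF        PV=CF/(1+0.027)^t    t·PV
  1        6.875         6.6943         6.6943
  2        6.875         6.5183        13.0365
  3        6.875         6.3469        19.0407
  4        6.875         6.1800        24.7201
  5        6.875         6.0176        30.0878
  6        6.875         5.8594        35.1561
  7        6.875         5.7053        39.9372
  8      506.875       409.5787     3,276.6293
  Σ                    452.9003     3,445.3021
P = 452.9003; D_Mac = 7.60720 half-year periods = 3.80360 yrs; D_mod = 3.80360/(1+0.027) = 3.70360 yrs.
ΔP/P ≈ -D_mod · Δy = -3.70360 × (+0.0235) = -0.087035 = -8.7035%.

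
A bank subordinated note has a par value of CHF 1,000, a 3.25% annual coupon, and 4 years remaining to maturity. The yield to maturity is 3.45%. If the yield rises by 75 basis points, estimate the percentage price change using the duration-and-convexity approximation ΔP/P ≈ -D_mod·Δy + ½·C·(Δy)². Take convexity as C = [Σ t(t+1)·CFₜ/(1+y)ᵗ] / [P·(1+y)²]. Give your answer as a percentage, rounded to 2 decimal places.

-2.72%

With y = 0.0345:
  t   CF        PV=CF/(1+0.0345)^t    t·PV        t(t+1)·PV
  1        32.50        31.4161        31.4161          62.8323
  2        32.50        30.3684        60.7369         182.2106
  3        32.50        29.3557        88.0670         352.2679
  4     1,032.50       901.5049     3,606.0195      18,030.0975
  Σ                    992.6451     3,786.2395      18,627.4084
P = 992.6451; D_Mac = 3.81429 yrs; D_mod = 3.68709 yrs; C = 17.53466.
Duration effect: -3.68709 × (+0.0075) = -0.027653
Convexity effect: 0.5 × 17.53466 × (0.0075)² = +0.0004932
ΔP/P ≈ -0.027653 + 0.0004932 = -0.027160 = -2.7160%.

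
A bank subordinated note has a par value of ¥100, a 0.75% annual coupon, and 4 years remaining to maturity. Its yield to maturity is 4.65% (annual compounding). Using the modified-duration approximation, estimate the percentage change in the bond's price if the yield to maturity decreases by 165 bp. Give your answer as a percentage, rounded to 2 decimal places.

Periodic yield y = 0.0465. Modified duration first:
  t   CF        PV=CF/(1+0.0465)^t    t·PV
  1         0.75         0.7167         0.7167
  2         0.75         0.6848         1.3697
  3         0.75         0.6544         1.9632
  4       100.75        84.0017       336.0068
  Σ                     86.0576       340.0564
P = 86.0576; D_Mac = 3.95150 yrs; D_mod = 3.95150/(1+0.0465) = 3.77592 yrs.
ΔP/P ≈ -D_mod · Δy = -3.77592 × (-0.0165) = +0.062303 = +6.2303%.

+6.23%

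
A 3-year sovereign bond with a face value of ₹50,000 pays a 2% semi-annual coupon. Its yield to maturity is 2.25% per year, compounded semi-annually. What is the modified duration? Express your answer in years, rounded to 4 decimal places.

2.8938 years

Periodic yield y = 0.01125. First find Macaulay duration:
  t   CF        PV=CF/(1+0.01125)^t    t·PV
  1       500.00       494.4376       494.4376
  2       500.00       488.9370       977.8741
  3       500.00       483.4977     1,450.4931
  4       500.00       478.1188     1,912.4754
  5       500.00       472.7999     2,363.9993
  6    50,500.00    47,221.5426   283,329.2557
  Σ                 49,639.3336   290,528.5351
P = 49,639.3336; Macaulay duration = 290,528.5351 / 49,639.3336 = 5.85279 half-year periods = 2.92639 years.
Modified duration = D_Mac / (1 + y) = 2.92639 / 1.01125 = 2.89384 years.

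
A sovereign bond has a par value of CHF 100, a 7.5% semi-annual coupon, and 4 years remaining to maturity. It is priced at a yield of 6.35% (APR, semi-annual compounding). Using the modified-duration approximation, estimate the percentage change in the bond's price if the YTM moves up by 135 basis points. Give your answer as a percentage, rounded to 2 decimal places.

-4.63%

Periodic yield y = 0.03175. Modified duration first:
  t   CF        PV=CF/(1+0.03175)^t    t·PV
  1         3.75         3.6346         3.6346
  2         3.75         3.5228         7.0455
  3         3.75         3.4143        10.2430
  4         3.75         3.3093        13.2371
  5         3.75         3.2074        16.0372
  6         3.75         3.1087        18.6524
  7         3.75         3.0131        21.0915
  8       103.75        80.7965       646.3716
  Σ                    104.0067       736.3131
P = 104.0067; D_Mac = 7.07948 half-year periods = 3.53974 yrs; D_mod = 3.53974/(1+0.03175) = 3.43081 yrs.
ΔP/P ≈ -D_mod · Δy = -3.43081 × (+0.0135) = -0.046316 = -4.6316%.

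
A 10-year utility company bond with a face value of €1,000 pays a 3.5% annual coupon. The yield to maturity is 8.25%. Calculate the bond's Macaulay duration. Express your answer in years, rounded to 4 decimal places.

Periodic yield y = 0.0825. Discount each cash flow and weight by its year:
  t   CF        PV=CF/(1+0.0825)^t    t·PV
  1        35.00        32.3326        32.3326
  2        35.00        29.8684        59.7368
  3        35.00        27.5921        82.7762
  4        35.00        25.4892       101.9569
  5        35.00        23.5466       117.7331
  6        35.00        21.7521       130.5124
  7        35.00        20.0943       140.6600
  8        35.00        18.5629       148.5029
  9        35.00        17.1481       154.3332
  10    1,035.00       468.4479     4,684.4790
  Σ                    684.8341     5,653.0231
Price P = Σ PV = 684.8341.
Macaulay duration = Σ(t·PV) / P = 5,653.0231 / 684.8341 = 8.25459 years.

8.2546 years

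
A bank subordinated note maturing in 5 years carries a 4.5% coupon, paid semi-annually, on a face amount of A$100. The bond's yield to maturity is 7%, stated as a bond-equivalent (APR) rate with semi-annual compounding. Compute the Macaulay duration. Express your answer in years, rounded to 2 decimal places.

4.50 years

Periodic yield y = 0.035. Discount each cash flow and weight by its period:
  t   CF        PV=CF/(1+0.035)^t    t·PV
  1         2.25         2.1739         2.1739
  2         2.25         2.1004         4.2008
  3         2.25         2.0294         6.0881
  4         2.25         1.9607         7.8430
  5         2.25         1.8944         9.4722
  6         2.25         1.8304        10.9823
  7         2.25         1.7685        12.3794
  8         2.25         1.7087        13.6694
  9         2.25         1.6509        14.8581
  10      102.25        72.4869       724.8695
  Σ                     89.6042       806.5366
Price P = Σ PV = 89.6042.
Macaulay duration = Σ(t·PV) / P = 806.5366 / 89.6042 = 9.00110 half-year periods.
In years: 9.00110 / 2 = 4.50055 years.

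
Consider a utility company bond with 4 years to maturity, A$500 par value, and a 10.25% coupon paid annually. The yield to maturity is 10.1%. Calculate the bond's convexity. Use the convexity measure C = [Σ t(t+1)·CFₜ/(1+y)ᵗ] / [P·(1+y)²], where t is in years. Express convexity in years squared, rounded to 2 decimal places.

With y = 0.101:
  t   CF        PV=CF/(1+0.101)^t    t·PV        t(t+1)·PV
  1        51.25        46.5486        46.5486          93.0972
  2        51.25        42.2785        84.5569         253.6708
  3        51.25        38.4001       115.2002         460.8007
  4       551.25       375.1451     1,500.5806       7,502.9028
  Σ                    502.3723     1,746.8863       8,310.4716
P = 502.3723.
Convexity = Σ t(t+1)·PV / [P·(1+y)²] = 8,310.4716 / (502.3723 × 1.212201) = 13.64663.

13.65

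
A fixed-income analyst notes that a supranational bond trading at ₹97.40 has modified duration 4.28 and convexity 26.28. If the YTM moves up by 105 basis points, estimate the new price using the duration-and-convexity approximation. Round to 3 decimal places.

Duration effect: -D_mod·Δy = -4.28 × (+0.0105) = -0.044940
Convexity effect: ½·C·(Δy)² = 0.5 × 26.28 × (0.0105)² = +0.001448685
ΔP/P ≈ -0.044940 + 0.001448685 = -0.043491315
New price ≈ 97.40 × (1 - 0.043491315) = 93.163945919.

₹93.164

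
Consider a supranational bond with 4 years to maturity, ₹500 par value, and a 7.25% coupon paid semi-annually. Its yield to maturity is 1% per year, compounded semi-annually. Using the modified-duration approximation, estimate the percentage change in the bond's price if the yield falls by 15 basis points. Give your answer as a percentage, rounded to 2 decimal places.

Periodic yield y = 0.005. Modified duration first:
  t   CF        PV=CF/(1+0.005)^t    t·PV
  1       18.125        18.0348        18.0348
  2       18.125        17.9451        35.8902
  3       18.125        17.8558        53.5675
  4       18.125        17.7670        71.0679
  5       18.125        17.6786        88.3930
  6       18.125        17.5906       105.5438
  7       18.125        17.5031       122.5219
  8      518.125       497.8586     3,982.8692
  Σ                    622.2337     4,477.8883
P = 622.2337; D_Mac = 7.19647 half-year periods = 3.59824 yrs; D_mod = 3.59824/(1+0.005) = 3.58033 yrs.
ΔP/P ≈ -D_mod · Δy = -3.58033 × (-0.0015) = +0.005371 = +0.5371%.

+0.54%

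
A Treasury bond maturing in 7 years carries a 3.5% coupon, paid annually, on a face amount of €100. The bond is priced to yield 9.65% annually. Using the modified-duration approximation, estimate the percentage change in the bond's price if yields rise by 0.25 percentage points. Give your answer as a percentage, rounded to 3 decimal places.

Periodic yield y = 0.0965. Modified duration first:
  t   CF        PV=CF/(1+0.0965)^t    t·PV
  1         3.50         3.1920         3.1920
  2         3.50         2.9111         5.8221
  3         3.50         2.6549         7.9646
  4         3.50         2.4212         9.6849
  5         3.50         2.2081        11.0407
  6         3.50         2.0138        12.0828
  7       103.50        54.3100       380.1701
  Σ                     69.7111       429.9571
P = 69.7111; D_Mac = 6.16770 yrs; D_mod = 6.16770/(1+0.0965) = 5.62490 yrs.
ΔP/P ≈ -D_mod · Δy = -5.62490 × (+0.0025) = -0.014062 = -1.4062%.

-1.406%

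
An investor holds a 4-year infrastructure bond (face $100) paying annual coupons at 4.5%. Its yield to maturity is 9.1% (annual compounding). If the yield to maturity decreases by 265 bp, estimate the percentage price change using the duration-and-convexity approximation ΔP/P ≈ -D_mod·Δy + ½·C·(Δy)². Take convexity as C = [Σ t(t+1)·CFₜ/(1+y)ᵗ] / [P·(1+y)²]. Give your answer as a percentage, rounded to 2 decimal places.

With y = 0.091:
  t   CF        PV=CF/(1+0.091)^t    t·PV        t(t+1)·PV
  1         4.50         4.1247         4.1247           8.2493
  2         4.50         3.7806         7.5612          22.6837
  3         4.50         3.4653        10.3958          41.5834
  4       104.50        73.7594       295.0375       1,475.1877
  Σ                     85.1299       317.1193       1,547.7041
P = 85.1299; D_Mac = 3.72512 yrs; D_mod = 3.41441 yrs; C = 15.27412.
Duration effect: -3.41441 × (-0.0265) = +0.090482
Convexity effect: 0.5 × 15.27412 × (-0.0265)² = +0.0053631
ΔP/P ≈ +0.090482 + 0.0053631 = +0.095845 = +9.5845%.

+9.58%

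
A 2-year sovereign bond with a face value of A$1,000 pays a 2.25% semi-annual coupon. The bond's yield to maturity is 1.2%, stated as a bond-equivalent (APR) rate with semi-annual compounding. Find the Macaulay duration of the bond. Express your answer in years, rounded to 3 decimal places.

Periodic yield y = 0.006. Discount each cash flow and weight by its period:
  t   CF        PV=CF/(1+0.006)^t    t·PV
  1        11.25        11.1829        11.1829
  2        11.25        11.1162        22.2324
  3        11.25        11.0499        33.1497
  4     1,011.25       987.3397     3,949.3589
  Σ                  1,020.6887     4,015.9239
Price P = Σ PV = 1,020.6887.
Macaulay duration = Σ(t·PV) / P = 4,015.9239 / 1,020.6887 = 3.93452 half-year periods.
In years: 3.93452 / 2 = 1.96726 years.

1.967 years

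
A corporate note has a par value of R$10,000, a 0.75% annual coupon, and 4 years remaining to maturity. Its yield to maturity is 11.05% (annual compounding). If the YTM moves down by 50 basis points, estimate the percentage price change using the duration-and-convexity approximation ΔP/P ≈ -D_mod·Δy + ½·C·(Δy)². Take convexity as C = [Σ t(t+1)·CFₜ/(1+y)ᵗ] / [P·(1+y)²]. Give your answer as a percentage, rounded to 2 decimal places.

With y = 0.1105:
  t   CF        PV=CF/(1+0.1105)^t    t·PV        t(t+1)·PV
  1        75.00        67.5371        67.5371         135.0743
  2        75.00        60.8169       121.6338         364.9013
  3        75.00        54.7653       164.2959         657.1838
  4    10,075.00     6,624.7700    26,499.0799     132,495.3995
  Σ                  6,807.8893    26,852.5467     133,652.5588
P = 6,807.8893; D_Mac = 3.94433 yrs; D_mod = 3.55185 yrs; C = 15.91944.
Duration effect: -3.55185 × (-0.005) = +0.017759
Convexity effect: 0.5 × 15.91944 × (-0.005)² = +0.0001990
ΔP/P ≈ +0.017759 + 0.0001990 = +0.017958 = +1.7958%.

+1.80%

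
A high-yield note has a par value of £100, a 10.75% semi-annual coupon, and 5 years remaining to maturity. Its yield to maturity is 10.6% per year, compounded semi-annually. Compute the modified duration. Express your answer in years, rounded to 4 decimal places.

Periodic yield y = 0.053. First find Macaulay duration:
  t   CF        PV=CF/(1+0.053)^t    t·PV
  1        5.375         5.1045         5.1045
  2        5.375         4.8475         9.6951
  3        5.375         4.6036        13.8107
  4        5.375         4.3718        17.4874
  5        5.375         4.1518        20.7590
  6        5.375         3.9428        23.6570
  7        5.375         3.7444        26.2107
  8        5.375         3.5559        28.4473
  9        5.375         3.3769        30.3924
  10     105.375        62.8715       628.7151
  Σ                    100.5708       804.2791
P = 100.5708; Macaulay duration = 804.2791 / 100.5708 = 7.99714 half-year periods = 3.99857 years.
Modified duration = D_Mac / (1 + y) = 3.99857 / 1.053 = 3.79731 years.

3.7973 years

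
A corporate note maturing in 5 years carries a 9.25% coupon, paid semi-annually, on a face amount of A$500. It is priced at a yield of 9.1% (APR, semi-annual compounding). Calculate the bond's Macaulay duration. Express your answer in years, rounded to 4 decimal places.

Periodic yield y = 0.0455. Discount each cash flow and weight by its period:
  t   CF        PV=CF/(1+0.0455)^t    t·PV
  1       23.125        22.1186        22.1186
  2       23.125        21.1560        42.3120
  3       23.125        20.2353        60.7059
  4       23.125        19.3547        77.4186
  5       23.125        18.5124        92.5618
  6       23.125        17.7067       106.2402
  7       23.125        16.9361       118.5527
  8       23.125        16.1990       129.5924
  9       23.125        15.4941       139.4466
  10     523.125       335.2472     3,352.4716
  Σ                    502.9600     4,141.4203
Price P = Σ PV = 502.9600.
Macaulay duration = Σ(t·PV) / P = 4,141.4203 / 502.9600 = 8.23410 half-year periods.
In years: 8.23410 / 2 = 4.11705 years.

4.1170 years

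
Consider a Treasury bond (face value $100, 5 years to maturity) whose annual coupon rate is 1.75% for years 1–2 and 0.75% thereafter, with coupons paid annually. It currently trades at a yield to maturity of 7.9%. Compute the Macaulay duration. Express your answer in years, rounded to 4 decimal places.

Periodic yield y = 0.079. Discount each cash flow and weight by its year:
  t   CF        PV=CF/(1+0.079)^t    t·PV
  1         1.75         1.6219         1.6219
  2         1.75         1.5031         3.0063
  3         0.75         0.5970         1.7911
  4         0.75         0.5533         2.2133
  5       100.75        68.8871       344.4354
  Σ                     73.1624       353.0679
Price P = Σ PV = 73.1624.
Macaulay duration = Σ(t·PV) / P = 353.0679 / 73.1624 = 4.82581 years.

4.8258 years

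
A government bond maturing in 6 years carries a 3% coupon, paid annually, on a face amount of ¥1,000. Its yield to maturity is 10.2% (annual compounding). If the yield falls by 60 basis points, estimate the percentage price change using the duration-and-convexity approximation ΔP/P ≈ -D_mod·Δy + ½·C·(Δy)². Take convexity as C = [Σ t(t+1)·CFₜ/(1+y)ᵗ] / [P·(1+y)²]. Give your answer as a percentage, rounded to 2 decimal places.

With y = 0.102:
  t   CF        PV=CF/(1+0.102)^t    t·PV        t(t+1)·PV
  1        30.00        27.2232        27.2232          54.4465
  2        30.00        24.7035        49.4070         148.2209
  3        30.00        22.4169        67.2508         269.0034
  4        30.00        20.3421        81.3682         406.8411
  5        30.00        18.4592        92.2961         553.7765
  6     1,030.00       575.1057     3,450.6341      24,154.4386
  Σ                    688.2506     3,768.1794      25,586.7270
P = 688.2506; D_Mac = 5.47501 yrs; D_mod = 4.96825 yrs; C = 30.61293.
Duration effect: -4.96825 × (-0.006) = +0.029809
Convexity effect: 0.5 × 30.61293 × (-0.006)² = +0.0005510
ΔP/P ≈ +0.029809 + 0.0005510 = +0.030361 = +3.0361%.

+3.04%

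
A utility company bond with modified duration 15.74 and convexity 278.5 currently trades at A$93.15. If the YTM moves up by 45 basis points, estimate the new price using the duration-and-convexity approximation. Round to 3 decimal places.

Duration effect: -D_mod·Δy = -15.74 × (+0.0045) = -0.070830
Convexity effect: ½·C·(Δy)² = 0.5 × 278.5 × (0.0045)² = +0.0028198125
ΔP/P ≈ -0.070830 + 0.0028198125 = -0.0680101875
New price ≈ 93.15 × (1 - 0.0680101875) = 86.814851034375.

A$86.815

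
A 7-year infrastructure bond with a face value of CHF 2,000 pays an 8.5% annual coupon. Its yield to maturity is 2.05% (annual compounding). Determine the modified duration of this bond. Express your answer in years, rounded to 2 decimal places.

5.69 years

Periodic yield y = 0.0205. First find Macaulay duration:
  t   CF        PV=CF/(1+0.0205)^t    t·PV
  1       170.00       166.5850       166.5850
  2       170.00       163.2386       326.4772
  3       170.00       159.9594       479.8783
  4       170.00       156.7462       626.9846
  5       170.00       153.5974       767.9870
  6       170.00       150.5119       903.0715
  7     2,170.00     1,882.6460    13,178.5221
  Σ                  2,833.2846    16,449.5058
P = 2,833.2846; Macaulay duration = 16,449.5058 / 2,833.2846 = 5.80581 years.
Modified duration = D_Mac / (1 + y) = 5.80581 / 1.0205 = 5.68918 years.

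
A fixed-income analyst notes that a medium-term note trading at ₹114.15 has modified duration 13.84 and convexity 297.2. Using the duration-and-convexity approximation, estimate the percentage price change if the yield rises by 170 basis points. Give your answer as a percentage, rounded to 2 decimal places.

Duration effect: -D_mod·Δy = -13.84 × (+0.017) = -0.235280
Convexity effect: ½·C·(Δy)² = 0.5 × 297.2 × (0.017)² = +0.0429454
ΔP/P ≈ -0.235280 + 0.0429454 = -0.1923346
= -19.23346%.

-19.23%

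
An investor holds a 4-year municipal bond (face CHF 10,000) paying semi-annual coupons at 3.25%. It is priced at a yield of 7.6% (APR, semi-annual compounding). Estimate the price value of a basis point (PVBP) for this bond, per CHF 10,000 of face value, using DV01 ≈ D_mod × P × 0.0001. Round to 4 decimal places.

CHF 3.0882

Periodic yield y = 0.038.
  t   CF        PV=CF/(1+0.038)^t    t·PV
  1       162.50       156.5511       156.5511
  2       162.50       150.8199       301.6398
  3       162.50       145.2986       435.8957
  4       162.50       139.9793       559.9174
  5       162.50       134.8549       674.2743
  6       162.50       129.9180       779.5079
  7       162.50       125.1618       876.1328
  8    10,162.50     7,540.8748    60,326.9984
  Σ                  8,523.4583    64,110.9173
P = 8,523.4583; D_Mac = 7.52170 half-year periods = 3.76085 yrs; D_mod = 3.62317 yrs.
DV01 ≈ 3.62317 × 8,523.4583 × 0.0001 = 3.088194.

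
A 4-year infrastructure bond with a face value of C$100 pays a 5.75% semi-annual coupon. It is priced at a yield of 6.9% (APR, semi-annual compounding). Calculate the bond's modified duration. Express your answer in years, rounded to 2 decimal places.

Periodic yield y = 0.0345. First find Macaulay duration:
  t   CF        PV=CF/(1+0.0345)^t    t·PV
  1        2.875         2.7791         2.7791
  2        2.875         2.6864         5.3729
  3        2.875         2.5968         7.7905
  4        2.875         2.5102        10.0410
  5        2.875         2.4265        12.1326
  6        2.875         2.3456        14.0736
  7        2.875         2.2674        15.8717
  8      102.875        78.4271       627.4164
  Σ                     96.0392       695.4779
P = 96.0392; Macaulay duration = 695.4779 / 96.0392 = 7.24160 half-year periods = 3.62080 years.
Modified duration = D_Mac / (1 + y) = 3.62080 / 1.0345 = 3.50005 years.

3.50 years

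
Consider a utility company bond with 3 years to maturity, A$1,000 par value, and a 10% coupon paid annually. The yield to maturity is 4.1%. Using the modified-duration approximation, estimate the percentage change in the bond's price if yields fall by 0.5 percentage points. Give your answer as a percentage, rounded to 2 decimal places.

+1.32%

Periodic yield y = 0.041. Modified duration first:
  t   CF        PV=CF/(1+0.041)^t    t·PV
  1       100.00        96.0615        96.0615
  2       100.00        92.2781       184.5562
  3     1,100.00       975.0806     2,925.2417
  Σ                  1,163.4201     3,205.8593
P = 1,163.4201; D_Mac = 2.75555 yrs; D_mod = 2.75555/(1+0.041) = 2.64702 yrs.
ΔP/P ≈ -D_mod · Δy = -2.64702 × (-0.005) = +0.013235 = +1.3235%.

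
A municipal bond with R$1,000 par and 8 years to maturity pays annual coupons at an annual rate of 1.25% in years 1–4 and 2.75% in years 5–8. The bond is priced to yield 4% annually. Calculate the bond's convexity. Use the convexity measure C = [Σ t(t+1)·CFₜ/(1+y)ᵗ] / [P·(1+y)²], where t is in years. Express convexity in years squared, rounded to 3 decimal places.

61.457

With y = 0.04:
  t   CF        PV=CF/(1+0.04)^t    t·PV        t(t+1)·PV
  1        12.50        12.0192        12.0192          24.0385
  2        12.50        11.5570        23.1139          69.3417
  3        12.50        11.1125        33.3374         133.3495
  4        12.50        10.6851        42.7402         213.7010
  5        27.50        22.6030       113.0150         678.0899
  6        27.50        21.7336       130.4019         912.8133
  7        27.50        20.8977       146.2842       1,170.2734
  8     1,027.50       750.7842     6,006.2735      54,056.4614
  Σ                    861.3923     6,507.1852      57,258.0686
P = 861.3923.
Convexity = Σ t(t+1)·PV / [P·(1+y)²] = 57,258.0686 / (861.3923 × 1.081600) = 61.45667.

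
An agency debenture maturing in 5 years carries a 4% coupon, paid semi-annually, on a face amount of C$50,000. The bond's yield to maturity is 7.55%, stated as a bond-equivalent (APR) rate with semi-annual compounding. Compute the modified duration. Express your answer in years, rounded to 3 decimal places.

4.374 years

Periodic yield y = 0.03775. First find Macaulay duration:
  t   CF        PV=CF/(1+0.03775)^t    t·PV
  1     1,000.00       963.6232       963.6232
  2     1,000.00       928.5697     1,857.1394
  3     1,000.00       894.7913     2,684.3740
  4     1,000.00       862.2417     3,448.9669
  5     1,000.00       830.8761     4,154.3807
  6     1,000.00       800.6515     4,803.9093
  7     1,000.00       771.5264     5,400.6850
  8     1,000.00       743.4608     5,947.6862
  9     1,000.00       716.4161     6,447.7447
  10   51,000.00    35,208.1135   352,081.1350
  Σ                 42,720.2705   387,789.6445
P = 42,720.2705; Macaulay duration = 387,789.6445 / 42,720.2705 = 9.07742 half-year periods = 4.53871 years.
Modified duration = D_Mac / (1 + y) = 4.53871 / 1.03775 = 4.37360 years.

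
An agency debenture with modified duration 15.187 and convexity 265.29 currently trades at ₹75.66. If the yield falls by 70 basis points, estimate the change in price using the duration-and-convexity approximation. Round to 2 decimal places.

+₹8.54

Duration effect: -D_mod·Δy = -15.187 × (-0.007) = +0.106309
Convexity effect: ½·C·(Δy)² = 0.5 × 265.29 × (-0.007)² = +0.006499605
ΔP/P ≈ +0.106309 + 0.006499605 = +0.112808605
ΔP ≈ 75.66 × (+0.112808605) = +8.5350990543.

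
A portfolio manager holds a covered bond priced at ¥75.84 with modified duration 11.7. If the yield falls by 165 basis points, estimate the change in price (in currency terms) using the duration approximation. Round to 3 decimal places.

Duration approximation: ΔP/P ≈ -D_mod · Δy = -11.7 × (-0.0165) = +0.193050.
ΔP ≈ 75.84 × (+0.193050) = +14.640912.

+¥14.641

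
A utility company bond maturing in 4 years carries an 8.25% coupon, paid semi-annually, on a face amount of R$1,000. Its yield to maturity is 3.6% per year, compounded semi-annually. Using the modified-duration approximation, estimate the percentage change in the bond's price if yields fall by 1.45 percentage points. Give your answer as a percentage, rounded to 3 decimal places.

Periodic yield y = 0.018. Modified duration first:
  t   CF        PV=CF/(1+0.018)^t    t·PV
  1        41.25        40.5206        40.5206
  2        41.25        39.8042        79.6083
  3        41.25        39.1003       117.3010
  4        41.25        38.4090       153.6359
  5        41.25        37.7298       188.6492
  6        41.25        37.0627       222.3763
  7        41.25        36.4074       254.8517
  8     1,041.25       902.7610     7,222.0880
  Σ                  1,171.7951     8,279.0312
P = 1,171.7951; D_Mac = 7.06526 half-year periods = 3.53263 yrs; D_mod = 3.53263/(1+0.018) = 3.47016 yrs.
ΔP/P ≈ -D_mod · Δy = -3.47016 × (-0.0145) = +0.050317 = +5.0317%.

+5.032%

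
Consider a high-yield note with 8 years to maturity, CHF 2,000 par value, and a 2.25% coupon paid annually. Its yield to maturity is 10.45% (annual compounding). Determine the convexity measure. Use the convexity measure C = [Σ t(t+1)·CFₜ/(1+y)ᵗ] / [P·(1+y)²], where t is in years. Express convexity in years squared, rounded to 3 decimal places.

With y = 0.1045:
  t   CF        PV=CF/(1+0.1045)^t    t·PV        t(t+1)·PV
  1        45.00        40.7424        40.7424          81.4848
  2        45.00        36.8877        73.7753         221.3259
  3        45.00        33.3976       100.1928         400.7713
  4        45.00        30.2378       120.9510         604.7552
  5        45.00        27.3769       136.8844         821.3063
  6        45.00        24.7867       148.7200       1,041.0402
  7        45.00        22.4415       157.0907       1,256.7257
  8     2,045.00       923.3525     7,386.8204      66,481.3833
  Σ                  1,139.2231     8,165.1771      70,908.7927
P = 1,139.2231.
Convexity = Σ t(t+1)·PV / [P·(1+y)²] = 70,908.7927 / (1,139.2231 × 1.219920) = 51.02228.

51.022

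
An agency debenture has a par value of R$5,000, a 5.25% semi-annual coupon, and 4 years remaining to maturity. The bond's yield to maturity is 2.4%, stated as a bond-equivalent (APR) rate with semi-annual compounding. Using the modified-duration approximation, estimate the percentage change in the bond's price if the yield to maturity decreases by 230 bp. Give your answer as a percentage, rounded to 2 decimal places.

Periodic yield y = 0.012. Modified duration first:
  t   CF        PV=CF/(1+0.012)^t    t·PV
  1       131.25       129.6937       129.6937
  2       131.25       128.1558       256.3116
  3       131.25       126.6362       379.9085
  4       131.25       125.1346       500.5382
  5       131.25       123.6507       618.2537
  6       131.25       122.1845       733.1072
  7       131.25       120.7357       845.1499
  8     5,131.25     4,664.2205    37,313.7641
  Σ                  5,540.4117    40,776.7270
P = 5,540.4117; D_Mac = 7.35987 half-year periods = 3.67994 yrs; D_mod = 3.67994/(1+0.012) = 3.63630 yrs.
ΔP/P ≈ -D_mod · Δy = -3.63630 × (-0.023) = +0.083635 = +8.3635%.

+8.36%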